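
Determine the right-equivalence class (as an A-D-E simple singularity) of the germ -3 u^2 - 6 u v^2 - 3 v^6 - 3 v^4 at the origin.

A5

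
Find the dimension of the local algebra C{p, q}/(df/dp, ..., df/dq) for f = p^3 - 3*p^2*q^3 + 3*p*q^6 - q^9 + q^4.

The Hessian of f at 0 is [[0, 0], [0, 0]] with rank 0, so corank 2. A Groebner basis of the Jacobian ideal J(f) in C{p,q} is {q^3, p^2}; counting standard monomials gives mu = 6. Corank 2; j^3 = p^3 is a perfect cube, so E-series; the 4-jet and mu = 6 give E_6.

6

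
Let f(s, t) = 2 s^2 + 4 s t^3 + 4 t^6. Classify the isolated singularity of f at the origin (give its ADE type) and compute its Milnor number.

The Hessian of f at 0 has rank 1. Corank 1: A-series; mu = 5 gives A_5.

Type A_{5}, Milnor number mu = 5.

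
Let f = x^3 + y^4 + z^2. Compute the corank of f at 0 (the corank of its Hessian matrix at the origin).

2

The Hessian at 0 is [[0, 0, 0], [0, 0, 0], [0, 0, 2]] of rank 1; hence corank 2.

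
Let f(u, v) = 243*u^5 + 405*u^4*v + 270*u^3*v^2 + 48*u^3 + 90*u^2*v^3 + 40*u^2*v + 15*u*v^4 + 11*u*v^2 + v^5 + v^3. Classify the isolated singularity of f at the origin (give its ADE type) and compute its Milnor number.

Type D_{6}, Milnor number mu = 6.

The Hessian of f at 0 has rank 0. Corank 2; j^3 = (3*u + v)*(4*u + v)^2 has shape L^2 M (L != M), so D-series; mu = 6 gives D_6.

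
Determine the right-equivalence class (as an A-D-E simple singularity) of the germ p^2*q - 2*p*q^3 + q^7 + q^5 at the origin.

The Hessian of f at 0 has rank 0. Corank 2; j^3 = p^2*q has shape L^2 M (L != M), so D-series; mu = 8 gives D_8.

D_8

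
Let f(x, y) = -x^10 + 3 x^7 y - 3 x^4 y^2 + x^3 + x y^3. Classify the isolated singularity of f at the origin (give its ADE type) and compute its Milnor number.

Type E_7, Milnor number mu = 7.

The Hessian of f at 0 has rank 0. Corank 2; j^3 = x^3 is a perfect cube, so E-series; the 4-jet and mu = 7 give E_7.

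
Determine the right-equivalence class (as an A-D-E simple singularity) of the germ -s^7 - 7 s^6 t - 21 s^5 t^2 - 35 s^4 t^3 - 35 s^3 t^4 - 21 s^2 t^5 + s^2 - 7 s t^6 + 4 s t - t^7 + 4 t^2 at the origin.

A_6

The Hessian of f at 0 has rank 1. Corank 1: A-series; mu = 6 gives A_6.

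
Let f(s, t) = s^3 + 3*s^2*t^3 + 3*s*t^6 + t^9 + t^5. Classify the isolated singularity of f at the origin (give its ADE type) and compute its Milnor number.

The Hessian of f at 0 has rank 0. Corank 2; j^3 = s^3 is a perfect cube, so E-series; the 5-jet and mu = 8 give E_8.

Type E_{8}, Milnor number mu = 8.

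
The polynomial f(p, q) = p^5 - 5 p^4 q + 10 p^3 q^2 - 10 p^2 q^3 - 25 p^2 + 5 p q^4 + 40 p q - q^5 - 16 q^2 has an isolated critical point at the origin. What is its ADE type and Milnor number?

Type A4, Milnor number mu = 4.

The Hessian of f at 0 has rank 1. Corank 1: A-series; mu = 4 gives A_4.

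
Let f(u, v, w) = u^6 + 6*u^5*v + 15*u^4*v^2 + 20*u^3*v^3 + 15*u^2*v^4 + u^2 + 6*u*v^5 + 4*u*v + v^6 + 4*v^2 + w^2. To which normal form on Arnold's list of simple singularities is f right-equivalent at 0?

A_{5}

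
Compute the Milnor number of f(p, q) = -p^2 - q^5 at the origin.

The Hessian of f at 0 has rank 1. Corank 1: A-series; mu = 4 gives A_4.

4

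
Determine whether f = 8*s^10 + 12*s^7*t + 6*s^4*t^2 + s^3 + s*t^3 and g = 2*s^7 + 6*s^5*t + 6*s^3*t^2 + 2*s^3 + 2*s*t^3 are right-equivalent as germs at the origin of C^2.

Yes.

The Hessian of f at 0 has rank 0. Corank 2; j^3 = s^3 is a perfect cube, so E-series; the 4-jet and mu = 7 give E_7. The Hessian of g at 0 has rank 0. Corank 2; j^3 = 2*s^3 is a perfect cube, so E-series; the 4-jet and mu = 7 give E_7. Both have type E_7, hence right-equivalent.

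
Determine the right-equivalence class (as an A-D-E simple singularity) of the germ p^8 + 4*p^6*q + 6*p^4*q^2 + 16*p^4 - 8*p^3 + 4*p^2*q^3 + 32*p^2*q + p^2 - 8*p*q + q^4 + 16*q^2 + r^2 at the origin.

The Hessian of f at 0 has rank 2. Corank 1: A-series; mu = 3 gives A_3.

A_3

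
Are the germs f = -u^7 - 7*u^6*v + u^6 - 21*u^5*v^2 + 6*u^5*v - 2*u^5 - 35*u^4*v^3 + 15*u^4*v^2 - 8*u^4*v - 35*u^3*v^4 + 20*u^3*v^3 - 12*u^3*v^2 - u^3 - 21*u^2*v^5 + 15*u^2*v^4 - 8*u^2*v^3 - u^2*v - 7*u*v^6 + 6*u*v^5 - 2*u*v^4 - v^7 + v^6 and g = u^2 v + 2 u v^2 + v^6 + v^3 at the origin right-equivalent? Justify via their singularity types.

Yes.

The Hessian of f at 0 has rank 0. Corank 2; j^3 = -u^2*(u + v) has shape L^2 M (L != M), so D-series; mu = 7 gives D_7. The Hessian of g at 0 has rank 0. Corank 2; j^3 = v*(u + v)^2 has shape L^2 M (L != M), so D-series; mu = 7 gives D_7. Both have type D_7, hence right-equivalent.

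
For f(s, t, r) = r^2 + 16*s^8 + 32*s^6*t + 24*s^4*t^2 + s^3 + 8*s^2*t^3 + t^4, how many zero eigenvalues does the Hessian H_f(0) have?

Hessian at 0 has rank 1.

2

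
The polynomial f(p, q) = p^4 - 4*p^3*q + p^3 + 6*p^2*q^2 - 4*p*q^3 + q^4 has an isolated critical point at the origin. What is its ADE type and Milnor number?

Type E6, Milnor number mu = 6.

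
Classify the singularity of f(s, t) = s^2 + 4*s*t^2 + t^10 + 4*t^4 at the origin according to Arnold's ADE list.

A9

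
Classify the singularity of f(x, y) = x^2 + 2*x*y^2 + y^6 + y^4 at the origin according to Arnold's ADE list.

The Hessian of f at 0 is [[2, 0], [0, 0]] with rank 1, so corank 1. A Groebner basis of the Jacobian ideal J(f) in C{x,y} is {x^3, x^2*y, x + y^2}; counting standard monomials gives mu = 5. Corank 1: A-series; mu = 5 gives A_5.

A_5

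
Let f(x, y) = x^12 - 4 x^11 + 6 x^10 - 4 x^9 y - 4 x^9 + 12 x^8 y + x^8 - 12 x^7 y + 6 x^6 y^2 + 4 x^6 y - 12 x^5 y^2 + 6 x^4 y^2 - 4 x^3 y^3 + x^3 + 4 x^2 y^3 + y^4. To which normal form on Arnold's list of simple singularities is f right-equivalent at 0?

E_{6}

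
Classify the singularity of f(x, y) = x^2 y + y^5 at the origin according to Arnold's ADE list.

The Hessian of f at 0 has rank 0. Corank 2; j^3 = x^2*y has shape L^2 M (L != M), so D-series; mu = 6 gives D_6.

D_{6}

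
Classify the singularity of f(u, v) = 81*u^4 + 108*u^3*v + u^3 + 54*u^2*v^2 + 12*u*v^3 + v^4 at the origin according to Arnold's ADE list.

E_{6}

The Hessian of f at 0 has rank 0. Corank 2; j^3 = u^3 is a perfect cube, so E-series; the 4-jet and mu = 6 give E_6.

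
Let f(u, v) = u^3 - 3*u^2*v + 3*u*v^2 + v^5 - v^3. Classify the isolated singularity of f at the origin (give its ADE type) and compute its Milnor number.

The Hessian of f at 0 is [[0, 0], [0, 0]] with rank 0, so corank 2. A Groebner basis of the Jacobian ideal J(f) in C{u,v} is {v^4, u^2 - 2*u*v + v^2}; counting standard monomials gives mu = 8. Corank 2; j^3 = (u - v)^3 is a perfect cube, so E-series; the 5-jet and mu = 8 give E_8.

Type E_{8}, Milnor number mu = 8.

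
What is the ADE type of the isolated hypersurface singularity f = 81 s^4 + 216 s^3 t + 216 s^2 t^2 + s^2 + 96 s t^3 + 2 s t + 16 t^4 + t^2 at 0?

The Hessian of f at 0 is [[2, 2], [2, 2]] with rank 1, so corank 1. A Groebner basis of the Jacobian ideal J(f) in C{s,t} is {t^3, s + t}; counting standard monomials gives mu = 3. Corank 1: A-series; mu = 3 gives A_3.

A_{3}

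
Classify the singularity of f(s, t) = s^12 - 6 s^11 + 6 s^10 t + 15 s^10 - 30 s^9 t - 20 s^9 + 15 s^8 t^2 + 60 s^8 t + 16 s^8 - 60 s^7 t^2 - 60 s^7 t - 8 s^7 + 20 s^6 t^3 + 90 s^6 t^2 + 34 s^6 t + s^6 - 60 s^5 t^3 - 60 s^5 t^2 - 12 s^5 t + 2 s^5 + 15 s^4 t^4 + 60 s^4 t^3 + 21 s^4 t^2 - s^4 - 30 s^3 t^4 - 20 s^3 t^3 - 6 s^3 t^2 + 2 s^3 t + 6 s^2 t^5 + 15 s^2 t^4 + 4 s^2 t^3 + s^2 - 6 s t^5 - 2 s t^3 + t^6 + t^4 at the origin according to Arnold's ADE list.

The Hessian of f at 0 is [[2, 0], [0, 0]] with rank 1, so corank 1. A Groebner basis of the Jacobian ideal J(f) in C{s,t} is {t^3, s}; counting standard monomials gives mu = 3. Corank 1: A-series; mu = 3 gives A_3.

A3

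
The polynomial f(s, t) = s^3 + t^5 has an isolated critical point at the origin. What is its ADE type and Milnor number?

The Hessian of f at 0 has rank 0. Corank 2; j^3 = s^3 is a perfect cube, so E-series; the 5-jet and mu = 8 give E_8.

Type E8, Milnor number mu = 8.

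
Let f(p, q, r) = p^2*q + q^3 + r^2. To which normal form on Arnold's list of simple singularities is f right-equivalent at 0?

D_4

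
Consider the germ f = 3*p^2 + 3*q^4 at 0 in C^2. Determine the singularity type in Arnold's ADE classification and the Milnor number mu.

The Hessian of f at 0 has rank 1. Corank 1: A-series; mu = 3 gives A_3.

Type A3, Milnor number mu = 3.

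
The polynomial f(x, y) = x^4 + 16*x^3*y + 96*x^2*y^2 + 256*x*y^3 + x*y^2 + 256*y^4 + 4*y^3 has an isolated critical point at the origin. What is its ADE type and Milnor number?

Type D_5, Milnor number mu = 5.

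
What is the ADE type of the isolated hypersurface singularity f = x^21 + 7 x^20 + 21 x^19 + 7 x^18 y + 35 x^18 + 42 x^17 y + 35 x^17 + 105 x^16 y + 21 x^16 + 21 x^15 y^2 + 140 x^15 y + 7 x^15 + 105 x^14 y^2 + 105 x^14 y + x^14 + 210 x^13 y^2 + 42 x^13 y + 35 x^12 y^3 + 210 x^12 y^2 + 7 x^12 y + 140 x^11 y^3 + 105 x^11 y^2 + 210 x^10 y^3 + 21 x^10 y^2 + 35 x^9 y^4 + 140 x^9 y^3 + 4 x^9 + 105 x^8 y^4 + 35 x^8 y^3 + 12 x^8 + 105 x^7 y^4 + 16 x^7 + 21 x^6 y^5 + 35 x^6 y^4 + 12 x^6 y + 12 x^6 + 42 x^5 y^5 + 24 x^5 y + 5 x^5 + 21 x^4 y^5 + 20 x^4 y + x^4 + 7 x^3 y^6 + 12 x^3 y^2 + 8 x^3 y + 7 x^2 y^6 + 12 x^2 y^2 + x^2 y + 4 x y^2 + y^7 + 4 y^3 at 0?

The Hessian of f at 0 has rank 0. Corank 2; j^3 = y*(x + 2*y)^2 has shape L^2 M (L != M), so D-series; mu = 8 gives D_8.

D_8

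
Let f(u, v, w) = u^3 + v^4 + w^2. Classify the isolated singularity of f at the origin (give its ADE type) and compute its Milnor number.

Type E_{6}, Milnor number mu = 6.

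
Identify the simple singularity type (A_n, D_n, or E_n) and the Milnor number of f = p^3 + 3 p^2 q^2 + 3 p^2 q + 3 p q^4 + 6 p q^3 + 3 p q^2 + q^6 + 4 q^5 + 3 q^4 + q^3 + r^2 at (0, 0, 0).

The Hessian of f at 0 is [[0, 0, 0], [0, 0, 0], [0, 0, 2]] with rank 1, so corank 2. A Groebner basis of the Jacobian ideal J(f) in C{p,q,r} is {q^4, p^3 + 3*p^2*q - 3*p^2/2 - 3*p*q - 2*q^3 - 3*q^2/2, p^2/2 + p*q^2 + p*q + q^3 + q^2/2, r}; counting standard monomials gives mu = 8. Corank 2; j^3 = (p + q)^3 is a perfect cube, so E-series; the 5-jet and mu = 8 give E_8.

Type E_8, Milnor number mu = 8.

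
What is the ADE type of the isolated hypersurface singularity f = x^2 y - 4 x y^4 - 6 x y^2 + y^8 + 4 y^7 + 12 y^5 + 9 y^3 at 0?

D_{9}

The Hessian of f at 0 is [[0, 0], [0, 0]] with rank 0, so corank 2. A Groebner basis of the Jacobian ideal J(f) in C{x,y} is {x^2*y^2 - 6*x^2*y - 3*x^2 + 36*x*y^2 + 27*x*y/2 - 54*y^3 - 27*y^2/2, -x^2*y - x^2/2 + x*y^3 + 6*x*y^2 + 3*x*y/2 - 9*y^3, -x*y/2 + y^4 + 3*y^2/2, x^3 - 9*x^2*y + 27*x*y^2 - 27*y^3}; counting standard monomials gives mu = 9. Corank 2; j^3 = y*(x - 3*y)^2 has shape L^2 M (L != M), so D-series; mu = 9 gives D_9.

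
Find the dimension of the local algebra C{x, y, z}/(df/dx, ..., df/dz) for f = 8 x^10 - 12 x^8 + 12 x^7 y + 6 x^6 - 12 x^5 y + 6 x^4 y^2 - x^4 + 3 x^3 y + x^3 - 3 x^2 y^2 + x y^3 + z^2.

The Hessian of f at 0 is [[0, 0, 0], [0, 0, 0], [0, 0, 2]] with rank 1, so corank 2. A Groebner basis of the Jacobian ideal J(f) in C{x,y,z} is {3*x^2 + y^4 + y^3, x^3, x^2*y - x^2 - y^3/3, -2*x^2 + x*y^2 - 2*y^3/3, z}; counting standard monomials gives mu = 7. Corank 2; j^3 = x^3 is a perfect cube, so E-series; the 4-jet and mu = 7 give E_7.

7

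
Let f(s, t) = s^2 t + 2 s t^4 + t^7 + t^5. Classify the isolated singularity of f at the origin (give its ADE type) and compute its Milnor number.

Type D_{6}, Milnor number mu = 6.

The Hessian of f at 0 is [[0, 0], [0, 0]] with rank 0, so corank 2. A Groebner basis of the Jacobian ideal J(f) in C{s,t} is {s*t + t^4, s*t^2, s^2 - 5*s*t}; counting standard monomials gives mu = 6. Corank 2; j^3 = s^2*t has shape L^2 M (L != M), so D-series; mu = 6 gives D_6.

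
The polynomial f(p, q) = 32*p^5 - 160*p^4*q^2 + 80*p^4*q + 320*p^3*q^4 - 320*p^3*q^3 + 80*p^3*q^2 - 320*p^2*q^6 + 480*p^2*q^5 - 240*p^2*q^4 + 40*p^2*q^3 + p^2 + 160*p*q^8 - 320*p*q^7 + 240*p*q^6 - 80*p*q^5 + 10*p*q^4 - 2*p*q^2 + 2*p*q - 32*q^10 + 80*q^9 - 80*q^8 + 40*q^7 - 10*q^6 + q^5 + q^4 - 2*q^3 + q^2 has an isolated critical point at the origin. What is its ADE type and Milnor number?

The Hessian of f at 0 is [[2, 2], [2, 2]] with rank 1, so corank 1. A Groebner basis of the Jacobian ideal J(f) in C{p,q} is {p^2 + 2*p*q + p + q, -p + q^2 - q}; counting standard monomials gives mu = 4. Corank 1: A-series; mu = 4 gives A_4.

Type A4, Milnor number mu = 4.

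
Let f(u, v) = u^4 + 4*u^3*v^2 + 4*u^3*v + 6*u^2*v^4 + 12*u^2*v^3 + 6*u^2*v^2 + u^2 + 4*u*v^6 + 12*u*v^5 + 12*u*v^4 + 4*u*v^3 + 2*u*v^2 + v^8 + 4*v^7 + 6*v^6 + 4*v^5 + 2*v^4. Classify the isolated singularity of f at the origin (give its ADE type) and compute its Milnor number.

The Hessian of f at 0 has rank 1. Corank 1: A-series; mu = 3 gives A_3.

Type A_{3}, Milnor number mu = 3.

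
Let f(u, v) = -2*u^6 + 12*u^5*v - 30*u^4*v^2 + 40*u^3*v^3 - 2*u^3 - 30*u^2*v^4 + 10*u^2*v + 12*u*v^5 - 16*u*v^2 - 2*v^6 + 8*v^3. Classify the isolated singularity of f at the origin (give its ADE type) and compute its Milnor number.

Type D7, Milnor number mu = 7.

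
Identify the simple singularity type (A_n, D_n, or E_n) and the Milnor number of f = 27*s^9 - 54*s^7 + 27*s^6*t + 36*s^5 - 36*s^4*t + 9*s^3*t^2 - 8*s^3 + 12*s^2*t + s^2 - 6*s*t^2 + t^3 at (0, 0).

Type A_{2}, Milnor number mu = 2.

The Hessian of f at 0 is [[2, 0], [0, 0]] with rank 1, so corank 1. A Groebner basis of the Jacobian ideal J(f) in C{s,t} is {t^2, s}; counting standard monomials gives mu = 2. Corank 1: A-series; mu = 2 gives A_2.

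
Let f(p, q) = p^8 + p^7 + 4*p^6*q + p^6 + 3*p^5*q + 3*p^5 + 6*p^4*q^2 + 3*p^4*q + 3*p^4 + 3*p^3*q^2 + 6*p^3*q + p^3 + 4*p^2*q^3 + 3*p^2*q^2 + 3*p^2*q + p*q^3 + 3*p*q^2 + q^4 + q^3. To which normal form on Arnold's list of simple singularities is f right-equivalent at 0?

E_{7}

The Hessian of f at 0 has rank 0. Corank 2; j^3 = (p + q)^3 is a perfect cube, so E-series; the 4-jet and mu = 7 give E_7.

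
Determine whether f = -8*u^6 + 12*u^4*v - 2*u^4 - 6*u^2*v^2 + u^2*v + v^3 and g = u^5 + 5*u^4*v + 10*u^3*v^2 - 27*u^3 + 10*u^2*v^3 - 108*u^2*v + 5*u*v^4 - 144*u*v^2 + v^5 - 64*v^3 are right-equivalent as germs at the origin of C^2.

The Hessian of f at 0 has rank 0. Corank 2; j^3 = v*(u^2 + v^2) splits into three distinct lines over C (the quadratic factor has nonzero discriminant), so D_4. The Hessian of g at 0 has rank 0. Corank 2; j^3 = -(3*u + 4*v)^3 is a perfect cube, so E-series; the 5-jet and mu = 8 give E_8. f is D_4 but g is E_8, hence not right-equivalent.

No.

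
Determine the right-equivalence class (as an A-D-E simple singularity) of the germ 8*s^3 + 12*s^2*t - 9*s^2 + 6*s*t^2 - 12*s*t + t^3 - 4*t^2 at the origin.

A_2

The Hessian of f at 0 has rank 1. Corank 1: A-series; mu = 2 gives A_2.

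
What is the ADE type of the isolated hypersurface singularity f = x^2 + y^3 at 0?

The Hessian of f at 0 has rank 1. Corank 1: A-series; mu = 2 gives A_2.

A_2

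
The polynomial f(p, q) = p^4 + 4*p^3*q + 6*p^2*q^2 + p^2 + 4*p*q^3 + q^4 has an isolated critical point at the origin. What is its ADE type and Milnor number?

The Hessian of f at 0 has rank 1. Corank 1: A-series; mu = 3 gives A_3.

Type A_3, Milnor number mu = 3.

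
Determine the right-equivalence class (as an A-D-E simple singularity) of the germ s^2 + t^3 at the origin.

The Hessian of f at 0 has rank 1. Corank 1: A-series; mu = 2 gives A_2.

A_2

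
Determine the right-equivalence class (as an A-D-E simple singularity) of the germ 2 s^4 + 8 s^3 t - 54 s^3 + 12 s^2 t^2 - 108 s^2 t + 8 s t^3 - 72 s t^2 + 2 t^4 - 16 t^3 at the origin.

E_6

The Hessian of f at 0 has rank 0. Corank 2; j^3 = -2*(3*s + 2*t)^3 is a perfect cube, so E-series; the 4-jet and mu = 6 give E_6.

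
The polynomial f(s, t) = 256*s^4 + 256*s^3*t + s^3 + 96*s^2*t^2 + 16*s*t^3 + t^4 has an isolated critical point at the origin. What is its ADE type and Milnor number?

Type E6, Milnor number mu = 6.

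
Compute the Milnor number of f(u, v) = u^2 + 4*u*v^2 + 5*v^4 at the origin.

3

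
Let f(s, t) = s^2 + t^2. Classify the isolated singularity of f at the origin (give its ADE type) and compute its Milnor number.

The Hessian of f at 0 has rank 2. Corank 0: nondegenerate Morse point, so A_1.

Type A_1, Milnor number mu = 1.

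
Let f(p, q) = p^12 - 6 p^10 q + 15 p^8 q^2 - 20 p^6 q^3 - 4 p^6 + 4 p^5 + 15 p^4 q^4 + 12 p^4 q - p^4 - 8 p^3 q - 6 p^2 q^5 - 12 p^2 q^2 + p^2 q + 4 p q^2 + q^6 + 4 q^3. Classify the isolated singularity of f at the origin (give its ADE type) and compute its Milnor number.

The Hessian of f at 0 is [[0, 0], [0, 0]] with rank 0, so corank 2. A Groebner basis of the Jacobian ideal J(f) in C{p,q} is {p^2/39 + 359*p*q/2496 + q^4 - 103*q^3/312 + 77*q^2/416, p^3 - 32*p^2/65 - 25*p*q/26 - 4*q^3/65 + 3*q^2/65, p^2*q - p*q/2 - q^2, 8*p^2/195 + p*q^2 + 103*p*q/312 + 131*q^3/195 + 129*q^2/260}; counting standard monomials gives mu = 7. Corank 2; j^3 = q*(p + 2*q)^2 has shape L^2 M (L != M), so D-series; mu = 7 gives D_7.

Type D_{7}, Milnor number mu = 7.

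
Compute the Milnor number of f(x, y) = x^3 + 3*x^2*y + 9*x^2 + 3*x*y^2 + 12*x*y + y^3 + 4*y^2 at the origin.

2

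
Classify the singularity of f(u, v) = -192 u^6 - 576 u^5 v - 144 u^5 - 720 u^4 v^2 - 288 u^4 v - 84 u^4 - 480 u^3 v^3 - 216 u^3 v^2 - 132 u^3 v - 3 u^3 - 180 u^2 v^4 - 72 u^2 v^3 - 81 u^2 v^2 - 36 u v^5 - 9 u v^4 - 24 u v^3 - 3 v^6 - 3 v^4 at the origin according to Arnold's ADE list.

E6

The Hessian of f at 0 is [[0, 0], [0, 0]] with rank 0, so corank 2. A Groebner basis of the Jacobian ideal J(f) in C{u,v} is {u^3, u^2*v, u^2/2 + u*v^2, -3*u^2 + v^3}; counting standard monomials gives mu = 6. Corank 2; j^3 = -3*u^3 is a perfect cube, so E-series; the 4-jet and mu = 6 give E_6.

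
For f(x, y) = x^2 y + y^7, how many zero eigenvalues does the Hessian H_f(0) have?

2

Hessian at 0 has rank 0.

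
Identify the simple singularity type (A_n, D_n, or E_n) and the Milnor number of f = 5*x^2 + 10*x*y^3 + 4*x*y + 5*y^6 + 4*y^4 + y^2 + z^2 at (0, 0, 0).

Type A_1, Milnor number mu = 1.

The Hessian of f at 0 is [[10, 4, 0], [4, 2, 0], [0, 0, 2]] with rank 3, so corank 0. A Groebner basis of the Jacobian ideal J(f) in C{x,y,z} is {x, y, z}; counting standard monomials gives mu = 1. Corank 0: nondegenerate Morse point, so A_1.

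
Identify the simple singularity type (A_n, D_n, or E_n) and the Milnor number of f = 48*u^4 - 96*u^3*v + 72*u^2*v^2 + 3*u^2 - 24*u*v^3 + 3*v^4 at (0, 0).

Type A_{3}, Milnor number mu = 3.

The Hessian of f at 0 is [[6, 0], [0, 0]] with rank 1, so corank 1. A Groebner basis of the Jacobian ideal J(f) in C{u,v} is {v^3, u}; counting standard monomials gives mu = 3. Corank 1: A-series; mu = 3 gives A_3.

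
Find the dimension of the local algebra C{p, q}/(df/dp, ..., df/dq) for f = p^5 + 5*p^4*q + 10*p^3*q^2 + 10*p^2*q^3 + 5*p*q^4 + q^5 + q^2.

The Hessian of f at 0 has rank 1. Corank 1: A-series; mu = 4 gives A_4.

4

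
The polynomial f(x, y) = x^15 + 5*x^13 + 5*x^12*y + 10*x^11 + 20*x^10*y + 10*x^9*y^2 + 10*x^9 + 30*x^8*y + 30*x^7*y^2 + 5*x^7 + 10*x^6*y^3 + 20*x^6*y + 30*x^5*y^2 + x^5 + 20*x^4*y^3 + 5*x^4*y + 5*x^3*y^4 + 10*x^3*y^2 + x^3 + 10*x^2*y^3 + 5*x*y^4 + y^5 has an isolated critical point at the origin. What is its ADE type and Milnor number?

Type E8, Milnor number mu = 8.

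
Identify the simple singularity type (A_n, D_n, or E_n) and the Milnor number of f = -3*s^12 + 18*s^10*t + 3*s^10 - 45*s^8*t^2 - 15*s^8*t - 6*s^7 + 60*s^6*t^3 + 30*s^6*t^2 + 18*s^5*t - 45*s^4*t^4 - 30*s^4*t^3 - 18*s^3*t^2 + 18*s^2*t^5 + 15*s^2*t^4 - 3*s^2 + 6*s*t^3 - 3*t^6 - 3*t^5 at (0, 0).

Type A4, Milnor number mu = 4.

The Hessian of f at 0 has rank 1. Corank 1: A-series; mu = 4 gives A_4.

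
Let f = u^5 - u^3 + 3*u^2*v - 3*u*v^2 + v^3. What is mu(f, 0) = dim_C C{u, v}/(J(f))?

8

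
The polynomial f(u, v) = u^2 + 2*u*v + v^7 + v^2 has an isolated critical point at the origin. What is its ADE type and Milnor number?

The Hessian of f at 0 has rank 1. Corank 1: A-series; mu = 6 gives A_6.

Type A6, Milnor number mu = 6.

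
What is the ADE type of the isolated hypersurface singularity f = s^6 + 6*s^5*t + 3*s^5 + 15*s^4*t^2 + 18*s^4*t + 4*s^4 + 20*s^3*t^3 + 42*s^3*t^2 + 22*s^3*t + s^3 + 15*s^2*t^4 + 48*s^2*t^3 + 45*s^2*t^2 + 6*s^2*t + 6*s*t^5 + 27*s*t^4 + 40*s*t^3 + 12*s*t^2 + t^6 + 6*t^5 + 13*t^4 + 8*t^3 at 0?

The Hessian of f at 0 has rank 0. Corank 2; j^3 = (s + 2*t)^3 is a perfect cube, so E-series; the 4-jet and mu = 6 give E_6.

E_{6}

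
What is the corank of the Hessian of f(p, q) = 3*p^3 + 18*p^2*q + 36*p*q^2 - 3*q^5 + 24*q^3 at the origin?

2

The Hessian at 0 is [[0, 0], [0, 0]] of rank 0; hence corank 2.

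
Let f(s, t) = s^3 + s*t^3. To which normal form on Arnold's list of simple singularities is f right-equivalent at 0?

The Hessian of f at 0 is [[0, 0], [0, 0]] with rank 0, so corank 2. A Groebner basis of the Jacobian ideal J(f) in C{s,t} is {s^3, s*t^2, 3*s^2 + t^3}; counting standard monomials gives mu = 7. Corank 2; j^3 = s^3 is a perfect cube, so E-series; the 4-jet and mu = 7 give E_7.

E_{7}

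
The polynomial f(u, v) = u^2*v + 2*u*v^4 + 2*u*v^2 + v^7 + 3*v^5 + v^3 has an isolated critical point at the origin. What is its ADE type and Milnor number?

The Hessian of f at 0 has rank 0. Corank 2; j^3 = v*(u + v)^2 has shape L^2 M (L != M), so D-series; mu = 6 gives D_6.

Type D_{6}, Milnor number mu = 6.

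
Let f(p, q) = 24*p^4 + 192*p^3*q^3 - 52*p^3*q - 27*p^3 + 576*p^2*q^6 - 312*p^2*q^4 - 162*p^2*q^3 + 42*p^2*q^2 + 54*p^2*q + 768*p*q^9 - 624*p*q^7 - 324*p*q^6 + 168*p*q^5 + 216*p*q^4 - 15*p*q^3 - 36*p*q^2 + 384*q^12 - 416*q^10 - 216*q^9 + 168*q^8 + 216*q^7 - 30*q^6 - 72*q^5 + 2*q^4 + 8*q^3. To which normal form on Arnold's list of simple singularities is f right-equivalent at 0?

E_7

The Hessian of f at 0 has rank 0. Corank 2; j^3 = -(3*p - 2*q)^3 is a perfect cube, so E-series; the 4-jet and mu = 7 give E_7.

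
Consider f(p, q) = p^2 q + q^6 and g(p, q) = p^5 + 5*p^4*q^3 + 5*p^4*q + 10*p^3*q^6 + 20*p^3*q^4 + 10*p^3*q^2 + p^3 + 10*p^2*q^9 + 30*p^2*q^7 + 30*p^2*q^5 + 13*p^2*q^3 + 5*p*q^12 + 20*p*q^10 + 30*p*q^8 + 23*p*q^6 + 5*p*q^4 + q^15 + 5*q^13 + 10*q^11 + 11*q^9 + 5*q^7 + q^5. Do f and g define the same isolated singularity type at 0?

The Hessian of f at 0 has rank 0. Corank 2; j^3 = p^2*q has shape L^2 M (L != M), so D-series; mu = 7 gives D_7. The Hessian of g at 0 has rank 0. Corank 2; j^3 = p^3 is a perfect cube, so E-series; the 5-jet and mu = 8 give E_8. f is D_7 but g is E_8, hence not right-equivalent.

No.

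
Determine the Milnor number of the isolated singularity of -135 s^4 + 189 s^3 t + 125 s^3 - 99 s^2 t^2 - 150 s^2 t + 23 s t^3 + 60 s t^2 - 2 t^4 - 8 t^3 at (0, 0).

The Hessian of f at 0 has rank 0. Corank 2; j^3 = (5*s - 2*t)^3 is a perfect cube, so E-series; the 4-jet and mu = 7 give E_7.

7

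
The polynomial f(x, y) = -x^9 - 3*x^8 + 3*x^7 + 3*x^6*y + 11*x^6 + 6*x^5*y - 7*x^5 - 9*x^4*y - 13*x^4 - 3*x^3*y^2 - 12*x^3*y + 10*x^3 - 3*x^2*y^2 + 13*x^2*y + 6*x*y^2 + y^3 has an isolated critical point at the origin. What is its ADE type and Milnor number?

The Hessian of f at 0 has rank 0. Corank 2; j^3 = (2*x + y)*(5*x^2 + 4*x*y + y^2) splits into three distinct lines over C (the quadratic factor has nonzero discriminant), so D_4.

Type D_4, Milnor number mu = 4.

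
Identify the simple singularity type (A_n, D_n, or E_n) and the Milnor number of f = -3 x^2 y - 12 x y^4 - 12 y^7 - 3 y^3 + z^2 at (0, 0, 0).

The Hessian of f at 0 is [[0, 0, 0], [0, 0, 0], [0, 0, 2]] with rank 1, so corank 2. A Groebner basis of the Jacobian ideal J(f) in C{x,y,z} is {y^3, x^2 + 3*y^2, x*y, z}; counting standard monomials gives mu = 4. Corank 2; j^3 = -3*y*(x^2 + y^2) splits into three distinct lines over C (the quadratic factor has nonzero discriminant), so D_4.

Type D_4, Milnor number mu = 4.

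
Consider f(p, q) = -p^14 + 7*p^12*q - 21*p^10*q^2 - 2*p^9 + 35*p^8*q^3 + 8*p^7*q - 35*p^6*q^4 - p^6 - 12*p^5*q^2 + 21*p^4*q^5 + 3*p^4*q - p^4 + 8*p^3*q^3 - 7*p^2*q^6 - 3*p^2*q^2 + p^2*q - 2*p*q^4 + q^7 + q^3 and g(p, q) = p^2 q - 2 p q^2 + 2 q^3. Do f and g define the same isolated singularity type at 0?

Yes.

The Hessian of f at 0 has rank 0. Corank 2; j^3 = q*(p^2 + q^2) splits into three distinct lines over C (the quadratic factor has nonzero discriminant), so D_4. The Hessian of g at 0 has rank 0. Corank 2; j^3 = q*(p^2 - 2*p*q + 2*q^2) splits into three distinct lines over C (the quadratic factor has nonzero discriminant), so D_4. Both have type D_4, hence right-equivalent.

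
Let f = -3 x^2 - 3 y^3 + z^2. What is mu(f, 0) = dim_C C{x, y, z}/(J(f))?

The Hessian of f at 0 has rank 2. Corank 1: A-series; mu = 2 gives A_2.

2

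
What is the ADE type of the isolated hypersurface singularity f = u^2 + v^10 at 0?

The Hessian of f at 0 has rank 1. Corank 1: A-series; mu = 9 gives A_9.

A_9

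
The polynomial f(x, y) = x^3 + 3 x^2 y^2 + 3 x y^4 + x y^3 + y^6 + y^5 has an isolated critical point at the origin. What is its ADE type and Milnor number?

Type E7, Milnor number mu = 7.

The Hessian of f at 0 has rank 0. Corank 2; j^3 = x^3 is a perfect cube, so E-series; the 4-jet and mu = 7 give E_7.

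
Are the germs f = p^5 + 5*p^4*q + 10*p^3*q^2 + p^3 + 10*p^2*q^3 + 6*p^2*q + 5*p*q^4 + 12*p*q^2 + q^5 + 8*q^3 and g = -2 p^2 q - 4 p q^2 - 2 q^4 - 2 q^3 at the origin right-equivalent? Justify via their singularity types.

No.

The Hessian of f at 0 is [[0, 0], [0, 0]] with rank 0, so corank 2. A Groebner basis of the Jacobian ideal J(f) in C{p,q} is {q^5, p*q^3 + 7*q^4/4, p^2 + 4*p*q + 4*q^2}; counting standard monomials gives mu = 8. Corank 2; j^3 = (p + 2*q)^3 is a perfect cube, so E-series; the 5-jet and mu = 8 give E_8. The Hessian of g at 0 is [[0, 0], [0, 0]] with rank 0, so corank 2. A Groebner basis of the Jacobian ideal J(g) in C{p,q} is {p^3 - p^2/4 + q^2/4, p^2/4 + q^3 - q^2/4, p*q + q^2}; counting standard monomials gives mu = 5. Corank 2; j^3 = -2*q*(p + q)^2 has shape L^2 M (L != M), so D-series; mu = 5 gives D_5. f is E_8 but g is D_5, hence not right-equivalent.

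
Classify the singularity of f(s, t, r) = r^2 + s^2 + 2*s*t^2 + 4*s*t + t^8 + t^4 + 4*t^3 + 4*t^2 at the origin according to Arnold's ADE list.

A_{7}

The Hessian of f at 0 is [[2, 4, 0], [4, 8, 0], [0, 0, 2]] with rank 2, so corank 1. A Groebner basis of the Jacobian ideal J(f) in C{s,t,r} is {s^4 + 24*s^3 + 112*s^2*t - 176*s^2 - 448*s*t + 192*s + 384*t, s^3*t - 6*s^3 - 24*s^2*t + 32*s^2 + 80*s*t - 32*s - 64*t, s + t^2 + 2*t, r}; counting standard monomials gives mu = 7. Corank 1: A-series; mu = 7 gives A_7.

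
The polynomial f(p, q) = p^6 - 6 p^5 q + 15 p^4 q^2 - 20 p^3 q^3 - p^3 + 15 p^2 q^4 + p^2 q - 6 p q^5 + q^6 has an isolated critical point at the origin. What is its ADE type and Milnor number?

The Hessian of f at 0 is [[0, 0], [0, 0]] with rank 0, so corank 2. A Groebner basis of the Jacobian ideal J(f) in C{p,q} is {p*q/6 + q^5, p*q^2, p^2 - p*q}; counting standard monomials gives mu = 7. Corank 2; j^3 = -p^2*(p - q) has shape L^2 M (L != M), so D-series; mu = 7 gives D_7.

Type D_{7}, Milnor number mu = 7.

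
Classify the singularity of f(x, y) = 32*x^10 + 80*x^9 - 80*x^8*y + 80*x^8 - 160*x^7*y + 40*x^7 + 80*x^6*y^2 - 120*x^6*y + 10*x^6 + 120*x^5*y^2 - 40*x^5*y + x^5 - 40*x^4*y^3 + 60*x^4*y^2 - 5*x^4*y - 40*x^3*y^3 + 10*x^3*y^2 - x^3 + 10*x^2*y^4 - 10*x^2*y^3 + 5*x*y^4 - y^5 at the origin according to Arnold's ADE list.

E_{8}

The Hessian of f at 0 is [[0, 0], [0, 0]] with rank 0, so corank 2. A Groebner basis of the Jacobian ideal J(f) in C{x,y} is {y^5, x*y^3 - y^4/4, x^2}; counting standard monomials gives mu = 8. Corank 2; j^3 = -x^3 is a perfect cube, so E-series; the 5-jet and mu = 8 give E_8.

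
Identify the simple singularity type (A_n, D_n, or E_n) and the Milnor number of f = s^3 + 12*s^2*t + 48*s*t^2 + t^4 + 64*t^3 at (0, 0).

Type E_6, Milnor number mu = 6.

The Hessian of f at 0 has rank 0. Corank 2; j^3 = (s + 4*t)^3 is a perfect cube, so E-series; the 4-jet and mu = 6 give E_6.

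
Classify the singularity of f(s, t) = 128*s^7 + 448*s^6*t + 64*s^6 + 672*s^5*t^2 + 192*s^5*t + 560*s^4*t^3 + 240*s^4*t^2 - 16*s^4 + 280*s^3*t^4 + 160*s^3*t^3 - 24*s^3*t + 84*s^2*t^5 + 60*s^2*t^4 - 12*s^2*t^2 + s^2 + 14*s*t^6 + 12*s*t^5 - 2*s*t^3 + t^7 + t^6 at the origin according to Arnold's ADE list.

A6

The Hessian of f at 0 is [[2, 0], [0, 0]] with rank 1, so corank 1. A Groebner basis of the Jacobian ideal J(f) in C{s,t} is {-s*t + t^4, s*t^2 - s/6 + t^3/6, s^2}; counting standard monomials gives mu = 6. Corank 1: A-series; mu = 6 gives A_6.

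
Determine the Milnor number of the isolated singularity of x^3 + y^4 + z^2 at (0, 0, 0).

6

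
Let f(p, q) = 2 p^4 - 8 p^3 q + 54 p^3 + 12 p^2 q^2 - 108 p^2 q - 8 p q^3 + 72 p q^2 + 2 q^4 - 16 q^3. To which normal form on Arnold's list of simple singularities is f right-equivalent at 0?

E_{6}

The Hessian of f at 0 has rank 0. Corank 2; j^3 = 2*(3*p - 2*q)^3 is a perfect cube, so E-series; the 4-jet and mu = 6 give E_6.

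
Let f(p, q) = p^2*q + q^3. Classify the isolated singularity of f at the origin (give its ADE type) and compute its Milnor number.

The Hessian of f at 0 is [[0, 0], [0, 0]] with rank 0, so corank 2. A Groebner basis of the Jacobian ideal J(f) in C{p,q} is {q^3, p^2 + 3*q^2, p*q}; counting standard monomials gives mu = 4. Corank 2; j^3 = q*(p^2 + q^2) splits into three distinct lines over C (the quadratic factor has nonzero discriminant), so D_4.

Type D_4, Milnor number mu = 4.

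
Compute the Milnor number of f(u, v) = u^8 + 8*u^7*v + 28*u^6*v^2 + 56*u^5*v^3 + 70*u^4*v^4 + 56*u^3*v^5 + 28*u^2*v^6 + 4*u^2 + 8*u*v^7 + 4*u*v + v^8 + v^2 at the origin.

7

The Hessian of f at 0 has rank 1. Corank 1: A-series; mu = 7 gives A_7.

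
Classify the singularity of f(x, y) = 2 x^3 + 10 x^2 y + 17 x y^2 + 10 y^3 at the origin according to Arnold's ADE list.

The Hessian of f at 0 has rank 0. Corank 2; j^3 = (x + 2*y)*(2*x^2 + 6*x*y + 5*y^2) splits into three distinct lines over C (the quadratic factor has nonzero discriminant), so D_4.

D4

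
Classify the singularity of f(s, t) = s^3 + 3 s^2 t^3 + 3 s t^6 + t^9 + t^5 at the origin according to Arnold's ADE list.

The Hessian of f at 0 is [[0, 0], [0, 0]] with rank 0, so corank 2. A Groebner basis of the Jacobian ideal J(f) in C{s,t} is {s^2/2 + s*t^3, t^4, s^3, s^2*t}; counting standard monomials gives mu = 8. Corank 2; j^3 = s^3 is a perfect cube, so E-series; the 5-jet and mu = 8 give E_8.

E_{8}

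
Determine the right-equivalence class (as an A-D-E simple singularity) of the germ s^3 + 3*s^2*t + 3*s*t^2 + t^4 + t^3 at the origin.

E_{6}

The Hessian of f at 0 has rank 0. Corank 2; j^3 = (s + t)^3 is a perfect cube, so E-series; the 4-jet and mu = 6 give E_6.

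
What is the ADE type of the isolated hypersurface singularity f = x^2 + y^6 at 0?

The Hessian of f at 0 is [[2, 0], [0, 0]] with rank 1, so corank 1. A Groebner basis of the Jacobian ideal J(f) in C{x,y} is {y^5, x}; counting standard monomials gives mu = 5. Corank 1: A-series; mu = 5 gives A_5.

A_5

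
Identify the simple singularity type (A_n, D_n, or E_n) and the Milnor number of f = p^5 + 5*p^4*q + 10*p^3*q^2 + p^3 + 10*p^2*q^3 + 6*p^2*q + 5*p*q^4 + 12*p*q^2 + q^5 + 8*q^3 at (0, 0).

Type E_{8}, Milnor number mu = 8.

The Hessian of f at 0 has rank 0. Corank 2; j^3 = (p + 2*q)^3 is a perfect cube, so E-series; the 5-jet and mu = 8 give E_8.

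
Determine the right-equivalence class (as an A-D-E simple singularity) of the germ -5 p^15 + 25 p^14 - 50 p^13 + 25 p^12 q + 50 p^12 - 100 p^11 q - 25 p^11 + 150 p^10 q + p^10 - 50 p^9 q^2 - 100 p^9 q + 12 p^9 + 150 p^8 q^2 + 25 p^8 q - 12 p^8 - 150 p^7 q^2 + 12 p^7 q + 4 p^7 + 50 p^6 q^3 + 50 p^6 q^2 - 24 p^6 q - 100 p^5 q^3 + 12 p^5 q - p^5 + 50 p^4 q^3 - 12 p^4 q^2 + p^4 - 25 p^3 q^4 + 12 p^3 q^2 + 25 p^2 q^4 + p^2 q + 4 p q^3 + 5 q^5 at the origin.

The Hessian of f at 0 has rank 0. Corank 2; j^3 = p^2*q has shape L^2 M (L != M), so D-series; mu = 6 gives D_6.

D_{6}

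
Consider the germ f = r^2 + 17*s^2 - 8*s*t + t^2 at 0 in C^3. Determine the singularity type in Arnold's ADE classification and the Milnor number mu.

Type A_{1}, Milnor number mu = 1.

The Hessian of f at 0 has rank 3. Corank 0: nondegenerate Morse point, so A_1.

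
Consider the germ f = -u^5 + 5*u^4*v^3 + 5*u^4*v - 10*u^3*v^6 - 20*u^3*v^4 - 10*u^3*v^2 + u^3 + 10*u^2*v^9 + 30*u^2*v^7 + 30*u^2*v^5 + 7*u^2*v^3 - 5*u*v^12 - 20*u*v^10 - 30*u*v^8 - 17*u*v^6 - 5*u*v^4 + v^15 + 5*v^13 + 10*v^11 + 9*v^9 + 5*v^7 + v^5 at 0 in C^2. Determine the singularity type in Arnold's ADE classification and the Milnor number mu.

Type E_{8}, Milnor number mu = 8.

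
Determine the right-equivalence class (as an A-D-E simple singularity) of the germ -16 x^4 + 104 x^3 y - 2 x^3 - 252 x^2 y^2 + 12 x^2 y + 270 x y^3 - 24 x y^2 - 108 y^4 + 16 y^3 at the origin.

E7

The Hessian of f at 0 has rank 0. Corank 2; j^3 = -2*(x - 2*y)^3 is a perfect cube, so E-series; the 4-jet and mu = 7 give E_7.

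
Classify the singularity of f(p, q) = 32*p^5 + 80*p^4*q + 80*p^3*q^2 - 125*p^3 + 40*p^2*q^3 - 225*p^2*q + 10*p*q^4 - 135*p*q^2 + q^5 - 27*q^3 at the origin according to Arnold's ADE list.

The Hessian of f at 0 is [[0, 0], [0, 0]] with rank 0, so corank 2. A Groebner basis of the Jacobian ideal J(f) in C{p,q} is {q^5, p*q^3 + 23*q^4/40, p^2 + 6*p*q/5 + 9*q^2/25}; counting standard monomials gives mu = 8. Corank 2; j^3 = -(5*p + 3*q)^3 is a perfect cube, so E-series; the 5-jet and mu = 8 give E_8.

E_8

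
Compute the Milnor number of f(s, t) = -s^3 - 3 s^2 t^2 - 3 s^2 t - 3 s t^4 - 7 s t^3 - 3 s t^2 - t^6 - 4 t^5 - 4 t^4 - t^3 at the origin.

7

The Hessian of f at 0 has rank 0. Corank 2; j^3 = -(s + t)^3 is a perfect cube, so E-series; the 4-jet and mu = 7 give E_7.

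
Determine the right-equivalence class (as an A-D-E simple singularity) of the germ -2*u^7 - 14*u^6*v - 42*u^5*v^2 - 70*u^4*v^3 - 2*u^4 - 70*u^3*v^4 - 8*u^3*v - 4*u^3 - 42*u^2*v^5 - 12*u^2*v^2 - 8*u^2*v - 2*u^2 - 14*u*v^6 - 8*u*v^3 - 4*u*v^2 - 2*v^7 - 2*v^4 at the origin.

A6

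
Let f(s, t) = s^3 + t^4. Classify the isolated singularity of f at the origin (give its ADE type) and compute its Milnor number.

Type E6, Milnor number mu = 6.

The Hessian of f at 0 has rank 0. Corank 2; j^3 = s^3 is a perfect cube, so E-series; the 4-jet and mu = 6 give E_6.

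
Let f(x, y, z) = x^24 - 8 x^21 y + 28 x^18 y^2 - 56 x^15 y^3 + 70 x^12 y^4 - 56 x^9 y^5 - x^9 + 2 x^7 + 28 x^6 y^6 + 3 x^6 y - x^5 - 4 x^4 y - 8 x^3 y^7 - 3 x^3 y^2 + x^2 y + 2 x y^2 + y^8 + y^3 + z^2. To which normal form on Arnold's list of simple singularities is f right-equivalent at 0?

D_9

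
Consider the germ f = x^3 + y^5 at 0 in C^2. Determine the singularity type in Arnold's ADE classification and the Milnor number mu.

The Hessian of f at 0 has rank 0. Corank 2; j^3 = x^3 is a perfect cube, so E-series; the 5-jet and mu = 8 give E_8.

Type E8, Milnor number mu = 8.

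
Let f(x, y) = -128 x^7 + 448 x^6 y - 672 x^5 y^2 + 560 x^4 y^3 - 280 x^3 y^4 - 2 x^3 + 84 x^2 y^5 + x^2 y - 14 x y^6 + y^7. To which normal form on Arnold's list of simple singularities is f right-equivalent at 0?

The Hessian of f at 0 has rank 0. Corank 2; j^3 = -x^2*(2*x - y) has shape L^2 M (L != M), so D-series; mu = 8 gives D_8.

D_{8}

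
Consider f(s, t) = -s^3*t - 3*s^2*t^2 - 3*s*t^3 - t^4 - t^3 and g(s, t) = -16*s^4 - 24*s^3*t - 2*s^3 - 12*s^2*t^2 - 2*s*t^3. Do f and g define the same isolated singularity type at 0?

Yes.

The Hessian of f at 0 has rank 0. Corank 2; j^3 = -t^3 is a perfect cube, so E-series; the 4-jet and mu = 7 give E_7. The Hessian of g at 0 has rank 0. Corank 2; j^3 = -2*s^3 is a perfect cube, so E-series; the 4-jet and mu = 7 give E_7. Both have type E_7, hence right-equivalent.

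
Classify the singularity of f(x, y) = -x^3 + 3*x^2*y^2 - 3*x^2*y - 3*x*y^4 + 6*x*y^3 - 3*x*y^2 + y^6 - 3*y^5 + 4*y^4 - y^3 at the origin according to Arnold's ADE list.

E_6

The Hessian of f at 0 has rank 0. Corank 2; j^3 = -(x + y)^3 is a perfect cube, so E-series; the 4-jet and mu = 6 give E_6.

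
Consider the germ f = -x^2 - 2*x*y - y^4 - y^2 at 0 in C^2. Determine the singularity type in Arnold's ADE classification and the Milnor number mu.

Type A3, Milnor number mu = 3.

The Hessian of f at 0 is [[-2, -2], [-2, -2]] with rank 1, so corank 1. A Groebner basis of the Jacobian ideal J(f) in C{x,y} is {y^3, x + y}; counting standard monomials gives mu = 3. Corank 1: A-series; mu = 3 gives A_3.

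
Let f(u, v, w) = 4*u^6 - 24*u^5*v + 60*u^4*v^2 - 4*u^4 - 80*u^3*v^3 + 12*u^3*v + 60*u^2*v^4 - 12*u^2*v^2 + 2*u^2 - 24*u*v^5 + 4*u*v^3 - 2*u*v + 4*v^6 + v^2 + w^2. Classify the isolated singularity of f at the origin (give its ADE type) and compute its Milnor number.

Type A_1, Milnor number mu = 1.

The Hessian of f at 0 has rank 3. Corank 0: nondegenerate Morse point, so A_1.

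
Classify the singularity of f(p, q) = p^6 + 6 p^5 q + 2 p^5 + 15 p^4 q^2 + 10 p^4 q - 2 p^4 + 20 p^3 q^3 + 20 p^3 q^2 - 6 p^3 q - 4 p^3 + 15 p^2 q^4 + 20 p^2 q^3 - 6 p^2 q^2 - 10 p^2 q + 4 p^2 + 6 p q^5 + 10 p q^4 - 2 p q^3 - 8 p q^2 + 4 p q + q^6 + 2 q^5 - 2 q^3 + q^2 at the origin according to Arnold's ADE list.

A3

The Hessian of f at 0 is [[8, 4], [4, 2]] with rank 1, so corank 1. A Groebner basis of the Jacobian ideal J(f) in C{p,q} is {p^2 - 2*p - q, p*q + 4*p + 2*q, -8*p + q^2 - 4*q}; counting standard monomials gives mu = 3. Corank 1: A-series; mu = 3 gives A_3.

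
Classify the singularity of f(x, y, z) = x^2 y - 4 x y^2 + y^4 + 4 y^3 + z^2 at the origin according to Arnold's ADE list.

The Hessian of f at 0 has rank 1. Corank 2; j^3 = y*(x - 2*y)^2 has shape L^2 M (L != M), so D-series; mu = 5 gives D_5.

D_{5}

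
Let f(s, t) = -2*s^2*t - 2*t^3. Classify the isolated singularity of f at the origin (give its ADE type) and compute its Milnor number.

The Hessian of f at 0 has rank 0. Corank 2; j^3 = -2*t*(s^2 + t^2) splits into three distinct lines over C (the quadratic factor has nonzero discriminant), so D_4.

Type D_4, Milnor number mu = 4.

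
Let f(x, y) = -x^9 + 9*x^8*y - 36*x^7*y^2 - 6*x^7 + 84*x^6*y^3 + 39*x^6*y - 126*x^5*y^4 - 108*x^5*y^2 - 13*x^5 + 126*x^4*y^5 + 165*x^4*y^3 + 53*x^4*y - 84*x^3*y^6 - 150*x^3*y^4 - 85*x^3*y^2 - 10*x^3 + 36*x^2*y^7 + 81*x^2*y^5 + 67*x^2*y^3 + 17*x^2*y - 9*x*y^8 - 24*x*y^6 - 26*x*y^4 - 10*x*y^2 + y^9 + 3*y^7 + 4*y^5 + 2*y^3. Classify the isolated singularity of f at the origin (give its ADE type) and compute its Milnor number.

Type D_{4}, Milnor number mu = 4.

The Hessian of f at 0 is [[0, 0], [0, 0]] with rank 0, so corank 2. A Groebner basis of the Jacobian ideal J(f) in C{x,y} is {y^3, x^2 - 2*y^2/11, x*y - 5*y^2/11}; counting standard monomials gives mu = 4. Corank 2; j^3 = -(2*x - y)*(5*x^2 - 6*x*y + 2*y^2) splits into three distinct lines over C (the quadratic factor has nonzero discriminant), so D_4.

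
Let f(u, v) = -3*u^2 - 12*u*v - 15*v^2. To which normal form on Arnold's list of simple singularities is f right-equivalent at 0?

A_{1}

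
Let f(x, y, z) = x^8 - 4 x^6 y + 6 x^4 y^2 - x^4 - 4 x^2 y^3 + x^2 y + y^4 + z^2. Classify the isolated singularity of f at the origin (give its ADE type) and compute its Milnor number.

Type D_5, Milnor number mu = 5.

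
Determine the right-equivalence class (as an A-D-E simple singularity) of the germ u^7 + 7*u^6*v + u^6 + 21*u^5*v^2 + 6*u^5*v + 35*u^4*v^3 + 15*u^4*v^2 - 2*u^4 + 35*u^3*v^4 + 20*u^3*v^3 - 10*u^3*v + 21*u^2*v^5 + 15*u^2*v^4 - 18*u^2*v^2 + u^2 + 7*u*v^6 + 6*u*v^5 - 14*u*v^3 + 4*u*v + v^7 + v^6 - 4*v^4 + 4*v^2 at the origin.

A_6

The Hessian of f at 0 has rank 1. Corank 1: A-series; mu = 6 gives A_6.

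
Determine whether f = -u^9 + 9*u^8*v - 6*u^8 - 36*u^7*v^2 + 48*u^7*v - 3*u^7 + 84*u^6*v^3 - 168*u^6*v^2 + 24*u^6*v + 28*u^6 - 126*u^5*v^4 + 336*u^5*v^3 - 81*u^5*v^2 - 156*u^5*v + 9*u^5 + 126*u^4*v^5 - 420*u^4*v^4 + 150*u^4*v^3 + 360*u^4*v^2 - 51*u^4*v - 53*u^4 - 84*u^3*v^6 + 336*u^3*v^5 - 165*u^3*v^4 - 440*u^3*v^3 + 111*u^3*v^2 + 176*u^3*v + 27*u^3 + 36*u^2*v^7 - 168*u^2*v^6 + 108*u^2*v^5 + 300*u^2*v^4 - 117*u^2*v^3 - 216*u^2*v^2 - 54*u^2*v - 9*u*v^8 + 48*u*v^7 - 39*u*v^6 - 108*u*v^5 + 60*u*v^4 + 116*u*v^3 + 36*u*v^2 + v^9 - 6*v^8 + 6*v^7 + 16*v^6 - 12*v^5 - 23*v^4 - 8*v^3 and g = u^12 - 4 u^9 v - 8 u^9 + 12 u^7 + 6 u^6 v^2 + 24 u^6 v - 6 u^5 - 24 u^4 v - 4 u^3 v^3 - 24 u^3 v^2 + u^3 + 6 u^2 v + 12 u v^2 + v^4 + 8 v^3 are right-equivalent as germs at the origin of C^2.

The Hessian of f at 0 has rank 0. Corank 2; j^3 = (3*u - 2*v)^3 is a perfect cube, so E-series; the 4-jet and mu = 6 give E_6. The Hessian of g at 0 has rank 0. Corank 2; j^3 = (u + 2*v)^3 is a perfect cube, so E-series; the 4-jet and mu = 6 give E_6. Both have type E_6, hence right-equivalent.

Yes.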